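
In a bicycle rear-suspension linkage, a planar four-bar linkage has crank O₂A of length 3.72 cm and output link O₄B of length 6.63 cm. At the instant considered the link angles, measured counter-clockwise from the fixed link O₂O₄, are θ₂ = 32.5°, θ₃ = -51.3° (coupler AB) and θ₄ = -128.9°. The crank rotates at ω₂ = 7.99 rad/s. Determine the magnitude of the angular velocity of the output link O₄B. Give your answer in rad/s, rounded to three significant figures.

ω₂ = 7.99 rad/s
Differentiating the loop-closure r₂e^{iθ₂}+r₃e^{iθ₃}=r₁+r₄e^{iθ₄} gives r₂ω₂e^{iθ₂}+r₃ω₃e^{iθ₃}=r₄ω₄e^{iθ₄}.
Eliminating the other unknown: ω₄ = r₂ω₂ sin(θ₂−θ₃) / [r₄ sin(θ₄−θ₃)].
Numerator sine = +0.99415; denominator sine = -0.97667.
Result = 0.0372·7.99·(+0.99415) / (0.0663·(-0.97667)) = -4.5633 rad/s; magnitude 4.5633 rad/s.

4.56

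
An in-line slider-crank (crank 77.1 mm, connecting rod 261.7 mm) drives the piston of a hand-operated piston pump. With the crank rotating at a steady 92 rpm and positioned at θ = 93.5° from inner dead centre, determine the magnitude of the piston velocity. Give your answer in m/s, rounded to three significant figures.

0.727

ω = 2π·92/60 = 9.634 rad/s
For an in-line slider-crank, x = r cosθ + √(L² − r² sin²θ), so v = −rω sinθ·[1 + r cosθ/√(L² − r² sin²θ)].
With r = 0.0771 m, L = 0.2617 m, θ = 93.5°: √(L² − r² sin²θ) = 0.25013 m.
v = −0.0771·9.634·0.99813·[1 + 0.0771·-0.06105/0.25013] = -0.72746 m/s.
|v| = 0.72746 m/s.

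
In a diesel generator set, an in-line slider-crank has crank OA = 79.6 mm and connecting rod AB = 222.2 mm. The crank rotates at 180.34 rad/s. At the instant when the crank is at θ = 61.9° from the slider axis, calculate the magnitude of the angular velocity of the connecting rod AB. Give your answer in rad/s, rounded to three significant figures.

ω = 180.3 rad/s
The rod makes angle φ with the slider axis where L sinφ = r sinθ; differentiating, L cosφ·φ̇ = r ω cosθ.
L cosφ = √(L² − r² sin²θ) = 0.21081 m.
|ω_rod| = r ω |cosθ| / √(L² − r² sin²θ) = 0.0796·180.3·0.47101/0.21081 = 32.073 rad/s.

32.1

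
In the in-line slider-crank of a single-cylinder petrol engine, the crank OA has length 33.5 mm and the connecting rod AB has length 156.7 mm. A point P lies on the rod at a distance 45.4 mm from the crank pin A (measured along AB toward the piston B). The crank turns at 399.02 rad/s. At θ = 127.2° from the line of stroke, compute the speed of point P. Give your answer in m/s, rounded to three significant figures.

11.7

ω = 399 rad/s.  Crank-pin speed |V_A| = rω = 13.367 m/s, perpendicular to OA.
Rod angle: sinφ = −(r/L) sinθ ⇒ φ = -9.804°; ω_rod = −rω cosθ/√(L²−r²sin²θ) = +52.339 rad/s.
V_P = V_A + ω_rod × AP, with AP = 0.0454 m along the rod.
Components: V_Px = −rω sinθ − a·ω_rod·sinφ = -10.243 m/s;  V_Py = rω cosθ + a·ω_rod·cosφ = -5.7403 m/s.
|V_P| = √(V_Px² + V_Py²) = 11.742 m/s.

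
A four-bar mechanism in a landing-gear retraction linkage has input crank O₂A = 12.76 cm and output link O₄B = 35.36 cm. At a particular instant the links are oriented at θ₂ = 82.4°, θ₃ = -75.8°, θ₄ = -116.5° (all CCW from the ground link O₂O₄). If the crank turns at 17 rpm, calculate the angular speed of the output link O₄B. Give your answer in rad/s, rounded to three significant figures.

ω₂ = 1.78 rad/s (from 17 rpm).
Differentiating the loop-closure r₂e^{iθ₂}+r₃e^{iθ₃}=r₁+r₄e^{iθ₄} gives r₂ω₂e^{iθ₂}+r₃ω₃e^{iθ₃}=r₄ω₄e^{iθ₄}.
Eliminating the other unknown: ω₄ = r₂ω₂ sin(θ₂−θ₃) / [r₄ sin(θ₄−θ₃)].
Numerator sine = +0.37137; denominator sine = -0.65210.
Result = 0.1276·1.78·(+0.37137) / (0.3536·(-0.65210)) = -0.36585 rad/s; magnitude 0.36585 rad/s.

0.366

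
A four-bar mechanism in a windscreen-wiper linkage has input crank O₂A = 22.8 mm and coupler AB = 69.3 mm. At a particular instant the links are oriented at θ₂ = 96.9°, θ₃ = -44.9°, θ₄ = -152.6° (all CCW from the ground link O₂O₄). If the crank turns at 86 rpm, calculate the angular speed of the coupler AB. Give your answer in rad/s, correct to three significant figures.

ω₂ = 9.006 rad/s (from 86 rpm).
Differentiating the loop-closure r₂e^{iθ₂}+r₃e^{iθ₃}=r₁+r₄e^{iθ₄} gives r₂ω₂e^{iθ₂}+r₃ω₃e^{iθ₃}=r₄ω₄e^{iθ₄}.
Eliminating the other unknown: ω₃ = r₂ω₂ sin(θ₄−θ₂) / [r₃ sin(θ₃−θ₄)].
Numerator sine = +0.93667; denominator sine = +0.95266.
Result = 0.0228·9.006·(+0.93667) / (0.0693·(+0.95266)) = +2.9132 rad/s; magnitude 2.9132 rad/s.

2.91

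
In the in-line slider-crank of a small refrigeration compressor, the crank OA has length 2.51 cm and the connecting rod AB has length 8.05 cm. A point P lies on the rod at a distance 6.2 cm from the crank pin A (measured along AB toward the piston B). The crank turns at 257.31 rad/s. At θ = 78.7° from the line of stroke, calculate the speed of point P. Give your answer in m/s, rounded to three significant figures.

6.65

ω = 257.3 rad/s.  Crank-pin speed |V_A| = rω = 6.4585 m/s, perpendicular to OA.
Rod angle: sinφ = −(r/L) sinθ ⇒ φ = -17.804°; ω_rod = −rω cosθ/√(L²−r²sin²θ) = -16.511 rad/s.
V_P = V_A + ω_rod × AP, with AP = 0.062 m along the rod.
Components: V_Px = −rω sinθ − a·ω_rod·sinφ = -6.6463 m/s;  V_Py = rω cosθ + a·ω_rod·cosφ = +0.29083 m/s.
|V_P| = √(V_Px² + V_Py²) = 6.6526 m/s.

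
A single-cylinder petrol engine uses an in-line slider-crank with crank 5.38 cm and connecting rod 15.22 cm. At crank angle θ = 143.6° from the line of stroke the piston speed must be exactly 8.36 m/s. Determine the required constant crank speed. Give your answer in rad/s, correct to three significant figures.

For an in-line slider-crank, |v_piston| = rω|sinθ|·[1 + r cosθ/√(L² − r² sin²θ)].
With r = 0.0538 m, L = 0.1522 m, θ = 143.6°: the bracketed kinematic factor |dx/dθ| = 0.022636 m.
ω = v/|dx/dθ| = 8.36/0.022636 = 369.33 rad/s.

369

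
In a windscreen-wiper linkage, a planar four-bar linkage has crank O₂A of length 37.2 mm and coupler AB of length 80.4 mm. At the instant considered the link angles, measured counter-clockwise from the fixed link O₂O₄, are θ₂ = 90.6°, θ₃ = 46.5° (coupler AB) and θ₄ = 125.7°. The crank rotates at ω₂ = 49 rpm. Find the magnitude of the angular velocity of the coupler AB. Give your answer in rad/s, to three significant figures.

ω₂ = 5.131 rad/s (from 49 rpm).
Differentiating the loop-closure r₂e^{iθ₂}+r₃e^{iθ₃}=r₁+r₄e^{iθ₄} gives r₂ω₂e^{iθ₂}+r₃ω₃e^{iθ₃}=r₄ω₄e^{iθ₄}.
Eliminating the other unknown: ω₃ = r₂ω₂ sin(θ₄−θ₂) / [r₃ sin(θ₃−θ₄)].
Numerator sine = +0.57501; denominator sine = -0.98229.
Result = 0.0372·5.131·(+0.57501) / (0.0804·(-0.98229)) = -1.3898 rad/s; magnitude 1.3898 rad/s.

1.39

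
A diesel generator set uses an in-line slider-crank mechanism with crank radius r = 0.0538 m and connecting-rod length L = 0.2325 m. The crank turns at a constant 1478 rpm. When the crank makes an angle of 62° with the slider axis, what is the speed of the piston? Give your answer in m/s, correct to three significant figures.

8.17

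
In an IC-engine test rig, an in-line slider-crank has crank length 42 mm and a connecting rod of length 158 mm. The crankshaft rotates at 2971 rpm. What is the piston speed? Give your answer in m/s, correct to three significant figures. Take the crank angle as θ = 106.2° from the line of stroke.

ω = 2π·2971/60 = 311.1 rad/s
For an in-line slider-crank, x = r cosθ + √(L² − r² sin²θ), so v = −rω sinθ·[1 + r cosθ/√(L² − r² sin²θ)].
With r = 0.042 m, L = 0.158 m, θ = 106.2°: √(L² − r² sin²θ) = 0.15277 m.
v = −0.042·311.1·0.96029·[1 + 0.042·-0.27899/0.15277] = -11.586 m/s.
|v| = 11.586 m/s.

11.6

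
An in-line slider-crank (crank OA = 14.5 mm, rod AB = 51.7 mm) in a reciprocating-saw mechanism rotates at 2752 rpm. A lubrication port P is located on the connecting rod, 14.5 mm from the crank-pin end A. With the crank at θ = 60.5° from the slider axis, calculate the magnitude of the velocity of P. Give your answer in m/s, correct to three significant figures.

4.06

ω = 288.2 rad/s.  Crank-pin speed |V_A| = rω = 4.1787 m/s, perpendicular to OA.
Rod angle: sinφ = −(r/L) sinθ ⇒ φ = -14.129°; ω_rod = −rω cosθ/√(L²−r²sin²θ) = -41.043 rad/s.
V_P = V_A + ω_rod × AP, with AP = 0.0145 m along the rod.
Components: V_Px = −rω sinθ − a·ω_rod·sinφ = -3.7823 m/s;  V_Py = rω cosθ + a·ω_rod·cosφ = +1.4806 m/s.
|V_P| = √(V_Px² + V_Py²) = 4.0617 m/s.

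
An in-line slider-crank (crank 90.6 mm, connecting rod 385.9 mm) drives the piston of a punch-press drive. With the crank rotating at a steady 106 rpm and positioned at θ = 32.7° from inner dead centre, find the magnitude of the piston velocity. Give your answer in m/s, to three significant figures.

ω = 2π·106/60 = 11.1 rad/s
For an in-line slider-crank, x = r cosθ + √(L² − r² sin²θ), so v = −rω sinθ·[1 + r cosθ/√(L² − r² sin²θ)].
With r = 0.0906 m, L = 0.3859 m, θ = 32.7°: √(L² − r² sin²θ) = 0.38278 m.
v = −0.0906·11.1·0.54024·[1 + 0.0906·0.84151/0.38278] = -0.65153 m/s.
|v| = 0.65153 m/s.

0.652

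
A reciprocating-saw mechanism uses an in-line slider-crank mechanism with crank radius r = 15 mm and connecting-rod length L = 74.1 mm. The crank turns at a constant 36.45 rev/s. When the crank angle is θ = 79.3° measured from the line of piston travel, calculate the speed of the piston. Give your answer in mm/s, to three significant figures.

3510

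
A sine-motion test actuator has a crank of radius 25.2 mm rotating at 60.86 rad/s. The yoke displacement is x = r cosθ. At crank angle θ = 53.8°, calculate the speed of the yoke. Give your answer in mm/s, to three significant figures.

ω = 60.86 rad/s
x = r cosθ ⇒ ẋ = −rω sinθ.
|v| = rω|sinθ| = 0.0252·60.86·|sin 53.8°| = 1.2376 m/s = 1237.6 mm/s.

1240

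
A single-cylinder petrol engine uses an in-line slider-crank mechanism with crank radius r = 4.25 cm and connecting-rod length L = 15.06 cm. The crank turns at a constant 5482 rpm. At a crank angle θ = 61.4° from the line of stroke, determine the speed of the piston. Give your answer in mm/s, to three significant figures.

ω = 2π·5482/60 = 574.1 rad/s
For an in-line slider-crank, x = r cosθ + √(L² − r² sin²θ), so v = −rω sinθ·[1 + r cosθ/√(L² − r² sin²θ)].
With r = 0.0425 m, L = 0.1506 m, θ = 61.4°: √(L² − r² sin²θ) = 0.1459 m.
v = −0.0425·574.1·0.87798·[1 + 0.0425·0.47869/0.1459] = -24.408 m/s.
|v| = 24.408 m/s = 24408 mm/s.

24400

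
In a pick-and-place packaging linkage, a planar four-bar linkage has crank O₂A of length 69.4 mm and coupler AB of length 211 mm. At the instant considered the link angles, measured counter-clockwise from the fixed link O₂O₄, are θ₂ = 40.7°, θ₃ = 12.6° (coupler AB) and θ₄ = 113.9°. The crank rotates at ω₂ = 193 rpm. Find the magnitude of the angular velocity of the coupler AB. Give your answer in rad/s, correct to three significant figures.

6.49

ω₂ = 20.21 rad/s (from 193 rpm).
Differentiating the loop-closure r₂e^{iθ₂}+r₃e^{iθ₃}=r₁+r₄e^{iθ₄} gives r₂ω₂e^{iθ₂}+r₃ω₃e^{iθ₃}=r₄ω₄e^{iθ₄}.
Eliminating the other unknown: ω₃ = r₂ω₂ sin(θ₄−θ₂) / [r₃ sin(θ₃−θ₄)].
Numerator sine = +0.95732; denominator sine = -0.98061.
Result = 0.0694·20.21·(+0.95732) / (0.211·(-0.98061)) = -6.4897 rad/s; magnitude 6.4897 rad/s.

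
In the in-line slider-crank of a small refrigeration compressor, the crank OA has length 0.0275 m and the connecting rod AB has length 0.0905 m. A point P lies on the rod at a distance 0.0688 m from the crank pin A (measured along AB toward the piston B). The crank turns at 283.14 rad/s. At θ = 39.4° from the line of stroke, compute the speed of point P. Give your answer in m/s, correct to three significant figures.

ω = 283.1 rad/s.  Crank-pin speed |V_A| = rω = 7.7863 m/s, perpendicular to OA.
Rod angle: sinφ = −(r/L) sinθ ⇒ φ = -11.121°; ω_rod = −rω cosθ/√(L²−r²sin²θ) = -67.756 rad/s.
V_P = V_A + ω_rod × AP, with AP = 0.0688 m along the rod.
Components: V_Px = −rω sinθ − a·ω_rod·sinφ = -5.8413 m/s;  V_Py = rω cosθ + a·ω_rod·cosφ = +1.4427 m/s.
|V_P| = √(V_Px² + V_Py²) = 6.0169 m/s.

6.02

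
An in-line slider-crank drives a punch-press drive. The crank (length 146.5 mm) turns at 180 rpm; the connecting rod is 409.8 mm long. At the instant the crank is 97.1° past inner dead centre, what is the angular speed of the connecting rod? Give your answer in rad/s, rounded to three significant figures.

ω = 18.85 rad/s (converted from 180 rpm).
The rod makes angle φ with the slider axis where L sinφ = r sinθ; differentiating, L cosφ·φ̇ = r ω cosθ.
L cosφ = √(L² − r² sin²θ) = 0.38315 m.
|ω_rod| = r ω |cosθ| / √(L² − r² sin²θ) = 0.1465·18.85·0.12360/0.38315 = 0.89083 rad/s.

0.891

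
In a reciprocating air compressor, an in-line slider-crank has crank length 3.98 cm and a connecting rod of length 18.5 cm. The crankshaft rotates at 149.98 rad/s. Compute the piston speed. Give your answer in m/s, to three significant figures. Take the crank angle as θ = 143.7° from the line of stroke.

2.92

ω = 150 rad/s
For an in-line slider-crank, x = r cosθ + √(L² − r² sin²θ), so v = −rω sinθ·[1 + r cosθ/√(L² − r² sin²θ)].
With r = 0.0398 m, L = 0.185 m, θ = 143.7°: √(L² − r² sin²θ) = 0.18349 m.
v = −0.0398·150·0.59201·[1 + 0.0398·-0.80593/0.18349] = -2.9161 m/s.
|v| = 2.9161 m/s.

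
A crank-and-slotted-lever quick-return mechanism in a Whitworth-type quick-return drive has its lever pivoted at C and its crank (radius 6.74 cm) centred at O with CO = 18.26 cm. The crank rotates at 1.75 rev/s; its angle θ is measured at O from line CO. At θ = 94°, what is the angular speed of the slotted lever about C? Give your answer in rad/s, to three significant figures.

1.12

ω = 11 rad/s (from 1.75 rev/s).
Crank pin A relative to C: A = (d + r cosθ, r sinθ); lever angle φ = atan2(r sinθ, d + r cosθ).
Differentiating tanφ: φ̇ = rω(d cosθ + r)/(d² + r² + 2dr cosθ).
d² + r² + 2dr cosθ = |CA|² = 0.0361685 m²;  d cosθ + r = +0.054662 m.
|ω_lever| = |0.0674·11·+0.054662| / 0.0361685 = 1.12 rad/s.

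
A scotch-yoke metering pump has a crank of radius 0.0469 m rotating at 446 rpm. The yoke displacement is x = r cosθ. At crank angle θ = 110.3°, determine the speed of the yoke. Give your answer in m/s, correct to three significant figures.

ω = 46.71 rad/s (from 446 rpm).
x = r cosθ ⇒ ẋ = −rω sinθ.
|v| = rω|sinθ| = 0.0469·46.71·|sin 110.3°| = 2.0544 m/s.

2.05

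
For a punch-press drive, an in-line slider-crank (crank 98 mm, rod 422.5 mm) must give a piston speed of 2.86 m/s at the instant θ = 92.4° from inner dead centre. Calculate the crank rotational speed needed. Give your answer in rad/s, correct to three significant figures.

For an in-line slider-crank, |v_piston| = rω|sinθ|·[1 + r cosθ/√(L² − r² sin²θ)].
With r = 0.098 m, L = 0.4225 m, θ = 92.4°: the bracketed kinematic factor |dx/dθ| = 0.096936 m.
ω = v/|dx/dθ| = 2.86/0.096936 = 29.504 rad/s.

29.5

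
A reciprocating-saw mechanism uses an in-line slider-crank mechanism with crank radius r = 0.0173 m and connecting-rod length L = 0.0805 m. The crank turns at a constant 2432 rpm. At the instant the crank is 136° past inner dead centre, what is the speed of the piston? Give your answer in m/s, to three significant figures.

2.58

ω = 2π·2432/60 = 254.7 rad/s
For an in-line slider-crank, x = r cosθ + √(L² − r² sin²θ), so v = −rω sinθ·[1 + r cosθ/√(L² − r² sin²θ)].
With r = 0.0173 m, L = 0.0805 m, θ = 136°: √(L² − r² sin²θ) = 0.079598 m.
v = −0.0173·254.7·0.69466·[1 + 0.0173·-0.71934/0.079598] = -2.5821 m/s.
|v| = 2.5821 m/s.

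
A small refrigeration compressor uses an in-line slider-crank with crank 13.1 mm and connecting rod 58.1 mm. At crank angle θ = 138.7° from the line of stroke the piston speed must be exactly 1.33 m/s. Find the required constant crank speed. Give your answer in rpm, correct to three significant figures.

1770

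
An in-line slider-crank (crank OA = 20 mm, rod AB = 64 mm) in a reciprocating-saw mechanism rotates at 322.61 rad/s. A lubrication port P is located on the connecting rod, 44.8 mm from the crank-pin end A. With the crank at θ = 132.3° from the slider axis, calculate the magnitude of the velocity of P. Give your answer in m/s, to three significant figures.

4.25

ω = 322.6 rad/s.  Crank-pin speed |V_A| = rω = 6.4522 m/s, perpendicular to OA.
Rod angle: sinφ = −(r/L) sinθ ⇒ φ = -13.364°; ω_rod = −rω cosθ/√(L²−r²sin²θ) = +69.739 rad/s.
V_P = V_A + ω_rod × AP, with AP = 0.0448 m along the rod.
Components: V_Px = −rω sinθ − a·ω_rod·sinφ = -4.0501 m/s;  V_Py = rω cosθ + a·ω_rod·cosφ = -1.3027 m/s.
|V_P| = √(V_Px² + V_Py²) = 4.2545 m/s.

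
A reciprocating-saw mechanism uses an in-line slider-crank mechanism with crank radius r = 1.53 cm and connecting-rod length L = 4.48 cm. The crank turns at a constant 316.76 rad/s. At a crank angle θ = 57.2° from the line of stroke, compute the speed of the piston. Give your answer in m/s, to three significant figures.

ω = 316.8 rad/s
For an in-line slider-crank, x = r cosθ + √(L² − r² sin²θ), so v = −rω sinθ·[1 + r cosθ/√(L² − r² sin²θ)].
With r = 0.0153 m, L = 0.0448 m, θ = 57.2°: √(L² − r² sin²θ) = 0.042914 m.
v = −0.0153·316.8·0.84057·[1 + 0.0153·0.54171/0.042914] = -4.8605 m/s.
|v| = 4.8605 m/s.

4.86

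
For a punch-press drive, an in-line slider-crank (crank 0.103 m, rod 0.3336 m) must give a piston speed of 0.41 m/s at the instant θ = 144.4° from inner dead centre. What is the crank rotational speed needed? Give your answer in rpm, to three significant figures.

For an in-line slider-crank, |v_piston| = rω|sinθ|·[1 + r cosθ/√(L² − r² sin²θ)].
With r = 0.103 m, L = 0.3336 m, θ = 144.4°: the bracketed kinematic factor |dx/dθ| = 0.044657 m.
ω = v/|dx/dθ| = 0.41/0.044657 = 9.1811 rad/s.
N = 60ω/(2π) = 87.673 rpm.

87.7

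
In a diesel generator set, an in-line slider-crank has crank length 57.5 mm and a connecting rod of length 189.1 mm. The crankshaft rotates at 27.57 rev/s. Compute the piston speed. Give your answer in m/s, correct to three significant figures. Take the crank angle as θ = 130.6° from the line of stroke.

ω = 2π·27.6 = 173.2 rad/s
For an in-line slider-crank, x = r cosθ + √(L² − r² sin²θ), so v = −rω sinθ·[1 + r cosθ/√(L² − r² sin²θ)].
With r = 0.0575 m, L = 0.1891 m, θ = 130.6°: √(L² − r² sin²θ) = 0.18399 m.
v = −0.0575·173.2·0.75927·[1 + 0.0575·-0.65077/0.18399] = -6.0247 m/s.
|v| = 6.0247 m/s.

6.02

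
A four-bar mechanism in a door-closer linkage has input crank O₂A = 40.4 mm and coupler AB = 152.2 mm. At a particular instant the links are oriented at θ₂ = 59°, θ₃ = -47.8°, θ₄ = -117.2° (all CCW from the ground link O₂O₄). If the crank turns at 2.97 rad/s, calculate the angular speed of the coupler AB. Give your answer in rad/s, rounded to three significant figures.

ω₂ = 2.97 rad/s
Differentiating the loop-closure r₂e^{iθ₂}+r₃e^{iθ₃}=r₁+r₄e^{iθ₄} gives r₂ω₂e^{iθ₂}+r₃ω₃e^{iθ₃}=r₄ω₄e^{iθ₄}.
Eliminating the other unknown: ω₃ = r₂ω₂ sin(θ₄−θ₂) / [r₃ sin(θ₃−θ₄)].
Numerator sine = -0.06627; denominator sine = +0.93606.
Result = 0.0404·2.97·(-0.06627) / (0.1522·(+0.93606)) = -0.055816 rad/s; magnitude 0.055816 rad/s.

0.0558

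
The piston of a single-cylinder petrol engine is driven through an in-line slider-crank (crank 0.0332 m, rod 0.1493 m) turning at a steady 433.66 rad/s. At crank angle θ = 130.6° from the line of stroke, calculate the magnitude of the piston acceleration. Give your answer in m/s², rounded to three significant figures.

ω = 433.7 rad/s
x(θ) = r cosθ + √(L² − r² sin²θ); with ω constant, a = ω²·d²x/dθ².
d²x/dθ² = −r cosθ − r²(cos2θ)/√u − r⁴ sin²2θ/(4u^{3/2}),  u = L² − r² sin²θ = 0.0216551 m².
Substituting r = 0.0332 m, L = 0.1493 m, θ = 130.6°: d²x/dθ² = +0.022659 m.
a = ω²·d²x/dθ² = (433.7)²·(+0.022659) = +4261.2 m/s²;  |a| = 4261.2 m/s².

4260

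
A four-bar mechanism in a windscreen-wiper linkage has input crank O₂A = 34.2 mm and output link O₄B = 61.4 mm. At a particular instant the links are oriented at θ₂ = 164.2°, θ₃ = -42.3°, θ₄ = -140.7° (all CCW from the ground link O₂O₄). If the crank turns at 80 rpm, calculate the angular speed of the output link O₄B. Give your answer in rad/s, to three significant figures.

ω₂ = 8.378 rad/s (from 80 rpm).
Differentiating the loop-closure r₂e^{iθ₂}+r₃e^{iθ₃}=r₁+r₄e^{iθ₄} gives r₂ω₂e^{iθ₂}+r₃ω₃e^{iθ₃}=r₄ω₄e^{iθ₄}.
Eliminating the other unknown: ω₄ = r₂ω₂ sin(θ₂−θ₃) / [r₄ sin(θ₄−θ₃)].
Numerator sine = -0.44620; denominator sine = -0.98927.
Result = 0.0342·8.378·(-0.44620) / (0.0614·(-0.98927)) = +2.1047 rad/s; magnitude 2.1047 rad/s.

2.10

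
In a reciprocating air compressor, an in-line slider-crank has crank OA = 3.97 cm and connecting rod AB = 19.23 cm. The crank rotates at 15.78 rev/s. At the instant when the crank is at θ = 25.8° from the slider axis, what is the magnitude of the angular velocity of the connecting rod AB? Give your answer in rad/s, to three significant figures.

18.5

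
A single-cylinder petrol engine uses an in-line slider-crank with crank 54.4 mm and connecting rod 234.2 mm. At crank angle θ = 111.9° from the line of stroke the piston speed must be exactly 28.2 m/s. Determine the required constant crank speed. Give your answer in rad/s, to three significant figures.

613

For an in-line slider-crank, |v_piston| = rω|sinθ|·[1 + r cosθ/√(L² − r² sin²θ)].
With r = 0.0544 m, L = 0.2342 m, θ = 111.9°: the bracketed kinematic factor |dx/dθ| = 0.045996 m.
ω = v/|dx/dθ| = 28.2/0.045996 = 613.1 rad/s.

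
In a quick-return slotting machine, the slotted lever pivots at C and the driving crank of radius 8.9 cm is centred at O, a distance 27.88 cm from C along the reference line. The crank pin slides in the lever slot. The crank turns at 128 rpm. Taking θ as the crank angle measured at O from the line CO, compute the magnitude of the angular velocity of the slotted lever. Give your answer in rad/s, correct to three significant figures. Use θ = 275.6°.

1.53

ω = 13.4 rad/s (from 128 rpm).
Crank pin A relative to C: A = (d + r cosθ, r sinθ); lever angle φ = atan2(r sinθ, d + r cosθ).
Differentiating tanφ: φ̇ = rω(d cosθ + r)/(d² + r² + 2dr cosθ).
d² + r² + 2dr cosθ = |CA|² = 0.0904931 m²;  d cosθ + r = +0.11621 m.
|ω_lever| = |0.089·13.4·+0.11621| / 0.0904931 = 1.5319 rad/s.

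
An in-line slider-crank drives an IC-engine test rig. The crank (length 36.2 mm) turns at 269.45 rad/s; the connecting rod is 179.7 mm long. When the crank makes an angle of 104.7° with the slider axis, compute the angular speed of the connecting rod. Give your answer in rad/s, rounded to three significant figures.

14.0

ω = 269.4 rad/s
The rod makes angle φ with the slider axis where L sinφ = r sinθ; differentiating, L cosφ·φ̇ = r ω cosθ.
L cosφ = √(L² − r² sin²θ) = 0.17626 m.
|ω_rod| = r ω |cosθ| / √(L² − r² sin²θ) = 0.0362·269.4·0.25376/0.17626 = 14.043 rad/s.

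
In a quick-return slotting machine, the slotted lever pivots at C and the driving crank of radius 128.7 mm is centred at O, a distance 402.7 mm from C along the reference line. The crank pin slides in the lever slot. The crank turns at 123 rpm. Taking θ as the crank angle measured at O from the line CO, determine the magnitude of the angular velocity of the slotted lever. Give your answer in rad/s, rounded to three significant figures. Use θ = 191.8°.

5.70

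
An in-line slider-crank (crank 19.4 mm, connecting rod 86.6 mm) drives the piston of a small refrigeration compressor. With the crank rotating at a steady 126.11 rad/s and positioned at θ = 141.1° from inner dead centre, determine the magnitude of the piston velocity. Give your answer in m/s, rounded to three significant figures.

ω = 126.1 rad/s
For an in-line slider-crank, x = r cosθ + √(L² − r² sin²θ), so v = −rω sinθ·[1 + r cosθ/√(L² − r² sin²θ)].
With r = 0.0194 m, L = 0.0866 m, θ = 141.1°: √(L² − r² sin²θ) = 0.085739 m.
v = −0.0194·126.1·0.62796·[1 + 0.0194·-0.77824/0.085739] = -1.2658 m/s.
|v| = 1.2658 m/s.

1.27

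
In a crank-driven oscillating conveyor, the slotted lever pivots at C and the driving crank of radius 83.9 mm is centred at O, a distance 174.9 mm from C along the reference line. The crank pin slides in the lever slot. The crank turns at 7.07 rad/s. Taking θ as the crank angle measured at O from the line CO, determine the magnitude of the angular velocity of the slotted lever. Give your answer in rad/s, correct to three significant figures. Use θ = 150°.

ω = 7.07 rad/s
Crank pin A relative to C: A = (d + r cosθ, r sinθ); lever angle φ = atan2(r sinθ, d + r cosθ).
Differentiating tanφ: φ̇ = rω(d cosθ + r)/(d² + r² + 2dr cosθ).
d² + r² + 2dr cosθ = |CA|² = 0.0122129 m²;  d cosθ + r = -0.067568 m.
|ω_lever| = |0.0839·7.07·-0.067568| / 0.0122129 = 3.2817 rad/s.

3.28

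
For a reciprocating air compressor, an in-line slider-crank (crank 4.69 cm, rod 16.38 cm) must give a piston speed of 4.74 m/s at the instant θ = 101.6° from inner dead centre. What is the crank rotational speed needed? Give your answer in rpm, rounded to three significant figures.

1050

For an in-line slider-crank, |v_piston| = rω|sinθ|·[1 + r cosθ/√(L² − r² sin²θ)].
With r = 0.0469 m, L = 0.1638 m, θ = 101.6°: the bracketed kinematic factor |dx/dθ| = 0.043186 m.
ω = v/|dx/dθ| = 4.74/0.043186 = 109.76 rad/s.
N = 60ω/(2π) = 1048.1 rpm.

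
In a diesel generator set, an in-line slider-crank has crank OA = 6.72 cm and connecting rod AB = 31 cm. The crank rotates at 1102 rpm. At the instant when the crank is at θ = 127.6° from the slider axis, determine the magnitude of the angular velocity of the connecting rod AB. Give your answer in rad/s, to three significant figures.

ω = 115.4 rad/s (converted from 1102 rpm).
The rod makes angle φ with the slider axis where L sinφ = r sinθ; differentiating, L cosφ·φ̇ = r ω cosθ.
L cosφ = √(L² − r² sin²θ) = 0.30539 m.
|ω_rod| = r ω |cosθ| / √(L² − r² sin²θ) = 0.0672·115.4·0.61015/0.30539 = 15.494 rad/s.

15.5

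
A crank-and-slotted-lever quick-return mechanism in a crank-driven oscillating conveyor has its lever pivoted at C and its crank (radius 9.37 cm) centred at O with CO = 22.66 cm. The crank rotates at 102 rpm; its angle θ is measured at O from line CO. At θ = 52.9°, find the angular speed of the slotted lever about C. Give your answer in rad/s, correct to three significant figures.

2.69

ω = 10.68 rad/s (from 102 rpm).
Crank pin A relative to C: A = (d + r cosθ, r sinθ); lever angle φ = atan2(r sinθ, d + r cosθ).
Differentiating tanφ: φ̇ = rω(d cosθ + r)/(d² + r² + 2dr cosθ).
d² + r² + 2dr cosθ = |CA|² = 0.0857424 m²;  d cosθ + r = +0.23039 m.
|ω_lever| = |0.0937·10.68·+0.23039| / 0.0857424 = 2.6892 rad/s.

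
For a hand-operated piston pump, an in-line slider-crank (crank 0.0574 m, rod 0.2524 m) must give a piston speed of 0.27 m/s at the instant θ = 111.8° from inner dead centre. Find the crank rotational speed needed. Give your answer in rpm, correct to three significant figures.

For an in-line slider-crank, |v_piston| = rω|sinθ|·[1 + r cosθ/√(L² − r² sin²θ)].
With r = 0.0574 m, L = 0.2524 m, θ = 111.8°: the bracketed kinematic factor |dx/dθ| = 0.04869 m.
ω = v/|dx/dθ| = 0.27/0.04869 = 5.5453 rad/s.
N = 60ω/(2π) = 52.953 rpm.

53.0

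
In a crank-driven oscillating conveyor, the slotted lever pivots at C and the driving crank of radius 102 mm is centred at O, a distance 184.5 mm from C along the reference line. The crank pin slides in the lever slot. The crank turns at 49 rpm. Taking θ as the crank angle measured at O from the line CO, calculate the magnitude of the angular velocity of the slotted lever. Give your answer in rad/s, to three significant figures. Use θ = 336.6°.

ω = 5.131 rad/s (from 49 rpm).
Crank pin A relative to C: A = (d + r cosθ, r sinθ); lever angle φ = atan2(r sinθ, d + r cosθ).
Differentiating tanφ: φ̇ = rω(d cosθ + r)/(d² + r² + 2dr cosθ).
d² + r² + 2dr cosθ = |CA|² = 0.0789867 m²;  d cosθ + r = +0.27133 m.
|ω_lever| = |0.102·5.131·+0.27133| / 0.0789867 = 1.7979 rad/s.

1.80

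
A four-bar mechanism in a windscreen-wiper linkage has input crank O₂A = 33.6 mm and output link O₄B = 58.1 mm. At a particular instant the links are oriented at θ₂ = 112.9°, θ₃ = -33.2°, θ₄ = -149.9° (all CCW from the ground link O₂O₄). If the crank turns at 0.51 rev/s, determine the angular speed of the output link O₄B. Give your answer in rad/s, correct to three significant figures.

1.16

ω₂ = 3.204 rad/s (from 0.51 rev/s).
Differentiating the loop-closure r₂e^{iθ₂}+r₃e^{iθ₃}=r₁+r₄e^{iθ₄} gives r₂ω₂e^{iθ₂}+r₃ω₃e^{iθ₃}=r₄ω₄e^{iθ₄}.
Eliminating the other unknown: ω₄ = r₂ω₂ sin(θ₂−θ₃) / [r₄ sin(θ₄−θ₃)].
Numerator sine = +0.55775; denominator sine = -0.89337.
Result = 0.0336·3.204·(+0.55775) / (0.0581·(-0.89337)) = -1.157 rad/s; magnitude 1.157 rad/s.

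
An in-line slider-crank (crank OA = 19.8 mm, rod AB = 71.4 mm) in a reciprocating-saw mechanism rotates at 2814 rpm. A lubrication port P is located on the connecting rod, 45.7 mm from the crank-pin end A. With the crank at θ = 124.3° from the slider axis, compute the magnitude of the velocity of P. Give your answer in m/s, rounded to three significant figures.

4.48

ω = 294.7 rad/s.  Crank-pin speed |V_A| = rω = 5.8347 m/s, perpendicular to OA.
Rod angle: sinφ = −(r/L) sinθ ⇒ φ = -13.243°; ω_rod = −rω cosθ/√(L²−r²sin²θ) = +47.309 rad/s.
V_P = V_A + ω_rod × AP, with AP = 0.0457 m along the rod.
Components: V_Px = −rω sinθ − a·ω_rod·sinφ = -4.3247 m/s;  V_Py = rω cosθ + a·ω_rod·cosφ = -1.1835 m/s.
|V_P| = √(V_Px² + V_Py²) = 4.4838 m/s.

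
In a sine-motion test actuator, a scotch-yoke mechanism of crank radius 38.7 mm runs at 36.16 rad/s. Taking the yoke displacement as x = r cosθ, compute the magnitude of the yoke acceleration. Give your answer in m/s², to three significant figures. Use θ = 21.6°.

47.0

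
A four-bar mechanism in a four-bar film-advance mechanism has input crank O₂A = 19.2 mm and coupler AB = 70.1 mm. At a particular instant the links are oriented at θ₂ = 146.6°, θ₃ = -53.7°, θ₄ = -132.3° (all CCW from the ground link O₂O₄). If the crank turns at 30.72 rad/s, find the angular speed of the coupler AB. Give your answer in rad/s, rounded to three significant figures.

ω₂ = 30.72 rad/s
Differentiating the loop-closure r₂e^{iθ₂}+r₃e^{iθ₃}=r₁+r₄e^{iθ₄} gives r₂ω₂e^{iθ₂}+r₃ω₃e^{iθ₃}=r₄ω₄e^{iθ₄}.
Eliminating the other unknown: ω₃ = r₂ω₂ sin(θ₄−θ₂) / [r₃ sin(θ₃−θ₄)].
Numerator sine = +0.98796; denominator sine = +0.98027.
Result = 0.0192·30.72·(+0.98796) / (0.0701·(+0.98027)) = +8.48 rad/s; magnitude 8.48 rad/s.

8.48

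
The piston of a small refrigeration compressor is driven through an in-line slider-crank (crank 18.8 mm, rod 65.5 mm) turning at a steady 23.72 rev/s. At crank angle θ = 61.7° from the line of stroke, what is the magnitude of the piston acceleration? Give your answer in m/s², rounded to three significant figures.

ω = 2π·23.7 = 149 rad/s
x(θ) = r cosθ + √(L² − r² sin²θ); with ω constant, a = ω²·d²x/dθ².
d²x/dθ² = −r cosθ − r²(cos2θ)/√u − r⁴ sin²2θ/(4u^{3/2}),  u = L² − r² sin²θ = 0.00401625 m².
Substituting r = 0.0188 m, L = 0.0655 m, θ = 61.7°: d²x/dθ² = -0.0059283 m.
a = ω²·d²x/dθ² = (149)²·(-0.0059283) = -131.68 m/s²;  |a| = 131.68 m/s².

132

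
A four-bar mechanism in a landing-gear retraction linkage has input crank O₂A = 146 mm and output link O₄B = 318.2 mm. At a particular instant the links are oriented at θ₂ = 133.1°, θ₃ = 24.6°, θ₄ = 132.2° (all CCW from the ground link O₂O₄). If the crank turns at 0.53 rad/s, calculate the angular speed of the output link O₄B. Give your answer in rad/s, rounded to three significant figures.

ω₂ = 0.53 rad/s
Differentiating the loop-closure r₂e^{iθ₂}+r₃e^{iθ₃}=r₁+r₄e^{iθ₄} gives r₂ω₂e^{iθ₂}+r₃ω₃e^{iθ₃}=r₄ω₄e^{iθ₄}.
Eliminating the other unknown: ω₄ = r₂ω₂ sin(θ₂−θ₃) / [r₄ sin(θ₄−θ₃)].
Numerator sine = +0.94832; denominator sine = +0.95319.
Result = 0.146·0.53·(+0.94832) / (0.3182·(+0.95319)) = +0.24194 rad/s; magnitude 0.24194 rad/s.

0.242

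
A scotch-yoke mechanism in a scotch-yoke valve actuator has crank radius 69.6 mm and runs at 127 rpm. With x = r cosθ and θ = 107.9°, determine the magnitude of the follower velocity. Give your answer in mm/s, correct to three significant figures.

881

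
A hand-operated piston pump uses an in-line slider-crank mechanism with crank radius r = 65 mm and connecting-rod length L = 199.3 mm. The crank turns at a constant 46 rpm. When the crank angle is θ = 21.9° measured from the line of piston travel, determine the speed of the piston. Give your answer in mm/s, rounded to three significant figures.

152

ω = 2π·46/60 = 4.817 rad/s
For an in-line slider-crank, x = r cosθ + √(L² − r² sin²θ), so v = −rω sinθ·[1 + r cosθ/√(L² − r² sin²θ)].
With r = 0.065 m, L = 0.1993 m, θ = 21.9°: √(L² − r² sin²θ) = 0.19782 m.
v = −0.065·4.817·0.37299·[1 + 0.065·0.92784/0.19782] = -0.15239 m/s.
|v| = 0.15239 m/s = 152.39 mm/s.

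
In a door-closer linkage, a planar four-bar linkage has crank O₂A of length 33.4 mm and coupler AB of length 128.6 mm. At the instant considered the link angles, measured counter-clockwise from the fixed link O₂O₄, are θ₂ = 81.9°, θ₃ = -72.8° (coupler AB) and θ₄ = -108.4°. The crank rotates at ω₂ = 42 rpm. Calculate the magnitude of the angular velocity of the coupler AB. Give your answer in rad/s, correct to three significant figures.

ω₂ = 4.398 rad/s (from 42 rpm).
Differentiating the loop-closure r₂e^{iθ₂}+r₃e^{iθ₃}=r₁+r₄e^{iθ₄} gives r₂ω₂e^{iθ₂}+r₃ω₃e^{iθ₃}=r₄ω₄e^{iθ₄}.
Eliminating the other unknown: ω₃ = r₂ω₂ sin(θ₄−θ₂) / [r₃ sin(θ₃−θ₄)].
Numerator sine = +0.17880; denominator sine = +0.58212.
Result = 0.0334·4.398·(+0.17880) / (0.1286·(+0.58212)) = +0.35087 rad/s; magnitude 0.35087 rad/s.

0.351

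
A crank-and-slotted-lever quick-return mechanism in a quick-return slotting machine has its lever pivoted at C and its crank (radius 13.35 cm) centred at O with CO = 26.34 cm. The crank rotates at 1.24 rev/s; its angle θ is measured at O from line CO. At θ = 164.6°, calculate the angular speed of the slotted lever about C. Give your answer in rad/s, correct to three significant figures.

ω = 7.791 rad/s (from 1.24 rev/s).
Crank pin A relative to C: A = (d + r cosθ, r sinθ); lever angle φ = atan2(r sinθ, d + r cosθ).
Differentiating tanφ: φ̇ = rω(d cosθ + r)/(d² + r² + 2dr cosθ).
d² + r² + 2dr cosθ = |CA|² = 0.0193991 m²;  d cosθ + r = -0.12044 m.
|ω_lever| = |0.1335·7.791·-0.12044| / 0.0193991 = 6.4578 rad/s.

6.46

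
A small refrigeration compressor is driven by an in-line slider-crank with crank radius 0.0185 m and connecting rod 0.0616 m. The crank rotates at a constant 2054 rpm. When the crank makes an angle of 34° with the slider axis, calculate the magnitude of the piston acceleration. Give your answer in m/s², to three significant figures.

812

ω = 2π·2054/60 = 215.1 rad/s
x(θ) = r cosθ + √(L² − r² sin²θ); with ω constant, a = ω²·d²x/dθ².
d²x/dθ² = −r cosθ − r²(cos2θ)/√u − r⁴ sin²2θ/(4u^{3/2}),  u = L² − r² sin²θ = 0.00368754 m².
Substituting r = 0.0185 m, L = 0.0616 m, θ = 34°: d²x/dθ² = -0.017561 m.
a = ω²·d²x/dθ² = (215.1)²·(-0.017561) = -812.47 m/s²;  |a| = 812.47 m/s².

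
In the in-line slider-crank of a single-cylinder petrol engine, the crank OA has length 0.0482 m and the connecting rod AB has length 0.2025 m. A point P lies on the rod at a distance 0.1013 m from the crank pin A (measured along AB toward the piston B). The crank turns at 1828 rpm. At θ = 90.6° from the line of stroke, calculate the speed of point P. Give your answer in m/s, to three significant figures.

ω = 191.4 rad/s.  Crank-pin speed |V_A| = rω = 9.2268 m/s, perpendicular to OA.
Rod angle: sinφ = −(r/L) sinθ ⇒ φ = -13.769°; ω_rod = −rω cosθ/√(L²−r²sin²θ) = +0.49126 rad/s.
V_P = V_A + ω_rod × AP, with AP = 0.1013 m along the rod.
Components: V_Px = −rω sinθ − a·ω_rod·sinφ = -9.2145 m/s;  V_Py = rω cosθ + a·ω_rod·cosφ = -0.048287 m/s.
|V_P| = √(V_Px² + V_Py²) = 9.2146 m/s.

9.21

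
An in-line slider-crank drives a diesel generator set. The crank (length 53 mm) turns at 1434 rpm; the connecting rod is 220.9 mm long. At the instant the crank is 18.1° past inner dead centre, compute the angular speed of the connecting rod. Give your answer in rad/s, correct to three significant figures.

34.3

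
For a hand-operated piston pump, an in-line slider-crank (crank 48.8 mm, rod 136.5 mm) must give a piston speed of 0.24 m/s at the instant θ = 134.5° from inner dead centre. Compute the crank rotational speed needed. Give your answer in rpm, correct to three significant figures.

88.9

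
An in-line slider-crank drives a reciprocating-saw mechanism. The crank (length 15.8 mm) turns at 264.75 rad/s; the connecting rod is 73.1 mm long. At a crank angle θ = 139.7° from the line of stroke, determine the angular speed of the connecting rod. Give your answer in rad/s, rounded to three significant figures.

44.1

ω = 264.8 rad/s
The rod makes angle φ with the slider axis where L sinφ = r sinθ; differentiating, L cosφ·φ̇ = r ω cosθ.
L cosφ = √(L² − r² sin²θ) = 0.072382 m.
|ω_rod| = r ω |cosθ| / √(L² − r² sin²θ) = 0.0158·264.8·0.76267/0.072382 = 44.076 rad/s.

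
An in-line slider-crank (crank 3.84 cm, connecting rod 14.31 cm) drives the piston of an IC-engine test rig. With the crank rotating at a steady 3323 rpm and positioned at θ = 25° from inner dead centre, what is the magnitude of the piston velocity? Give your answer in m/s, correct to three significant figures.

7.03

ω = 2π·3323/60 = 348 rad/s
For an in-line slider-crank, x = r cosθ + √(L² − r² sin²θ), so v = −rω sinθ·[1 + r cosθ/√(L² − r² sin²θ)].
With r = 0.0384 m, L = 0.1431 m, θ = 25°: √(L² − r² sin²θ) = 0.14218 m.
v = −0.0384·348·0.42262·[1 + 0.0384·0.90631/0.14218] = -7.0296 m/s.
|v| = 7.0296 m/s.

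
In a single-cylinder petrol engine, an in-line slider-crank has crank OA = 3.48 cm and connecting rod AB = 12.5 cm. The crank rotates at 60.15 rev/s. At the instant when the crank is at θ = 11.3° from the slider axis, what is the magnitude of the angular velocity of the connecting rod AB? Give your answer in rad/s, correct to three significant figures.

103

ω = 377.9 rad/s (converted from 60.15 rev/s).
The rod makes angle φ with the slider axis where L sinφ = r sinθ; differentiating, L cosφ·φ̇ = r ω cosθ.
L cosφ = √(L² − r² sin²θ) = 0.12481 m.
|ω_rod| = r ω |cosθ| / √(L² − r² sin²θ) = 0.0348·377.9·0.98061/0.12481 = 103.33 rad/s.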